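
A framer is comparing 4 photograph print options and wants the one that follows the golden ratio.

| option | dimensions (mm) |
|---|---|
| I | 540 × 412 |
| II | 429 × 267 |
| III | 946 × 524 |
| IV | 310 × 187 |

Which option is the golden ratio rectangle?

Target golden ratio ≈ 1.618.
I: 1.311 (Δ0.307)  II: 1.607 (Δ0.011)  III: 1.805 (Δ0.187)  IV: 1.658 (Δ0.040)

II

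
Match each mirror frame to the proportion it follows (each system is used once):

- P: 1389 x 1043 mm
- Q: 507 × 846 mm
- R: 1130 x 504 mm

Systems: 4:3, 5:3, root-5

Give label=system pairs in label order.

P = 1389/1043 ≈ 1.332 → 4:3 (1.333)
Q = 846/507 ≈ 1.669 → 5:3 (1.667)
R = 1130/504 ≈ 2.242 → root-5 (2.236)

P=4:3, Q=5:3, R=root-5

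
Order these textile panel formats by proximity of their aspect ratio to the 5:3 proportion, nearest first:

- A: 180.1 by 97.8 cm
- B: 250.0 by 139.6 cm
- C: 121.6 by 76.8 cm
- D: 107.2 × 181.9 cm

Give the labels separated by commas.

Ratios: A = 180.1 / 97.8 ≈ 1.842; B = 250.0 / 139.6 ≈ 1.791; C = 121.6 / 76.8 ≈ 1.583; D = 181.9 / 107.2 ≈ 1.697.
|Δ from 1.667|: A 0.175; B 0.124; C 0.084; D 0.030.

D, C, B, A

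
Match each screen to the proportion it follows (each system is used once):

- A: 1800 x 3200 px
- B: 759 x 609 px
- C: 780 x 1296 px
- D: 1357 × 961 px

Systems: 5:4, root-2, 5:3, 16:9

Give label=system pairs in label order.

A = 3200/1800 ≈ 1.778 → 16:9 (1.778)
B = 759/609 ≈ 1.246 → 5:4 (1.250)
C = 1296/780 ≈ 1.662 → 5:3 (1.667)
D = 1357/961 ≈ 1.412 → root-2 (1.414)

A=16:9, B=5:4, C=5:3, D=root-2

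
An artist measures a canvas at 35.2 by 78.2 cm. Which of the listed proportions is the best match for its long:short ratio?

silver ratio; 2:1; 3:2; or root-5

Ratio = 78.2 / 35.2 ≈ 2.222.
Distances: silver ratio 2.414 (Δ 0.192); 2:1 2.000 (Δ 0.222); 3:2 1.500 (Δ 0.722); root-5 2.236 (Δ 0.014).

root-5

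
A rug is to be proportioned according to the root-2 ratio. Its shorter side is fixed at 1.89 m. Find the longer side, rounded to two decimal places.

2.67 m

root-2 ≈ 1.41421.
Longer side = 1.89 × 1.41421 ≈ 2.6729 → 2.67 m.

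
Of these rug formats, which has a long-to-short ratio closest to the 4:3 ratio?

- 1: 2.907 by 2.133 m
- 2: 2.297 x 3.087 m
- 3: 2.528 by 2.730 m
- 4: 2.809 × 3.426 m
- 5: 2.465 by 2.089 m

2

Target 4:3 ≈ 1.333.
1: 1.363 (Δ0.030)  2: 1.344 (Δ0.011)  3: 1.080 (Δ0.253)  4: 1.220 (Δ0.113)  5: 1.180 (Δ0.153)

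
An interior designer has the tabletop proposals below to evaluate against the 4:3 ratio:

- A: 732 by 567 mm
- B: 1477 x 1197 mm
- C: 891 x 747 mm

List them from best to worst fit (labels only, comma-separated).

A: 732/567 ≈ 1.291 → |1.291 − 1.333| = 0.042
B: 1477/1197 ≈ 1.234 → |1.234 − 1.333| = 0.099
C: 891/747 ≈ 1.193 → |1.193 − 1.333| = 0.140

A, B, C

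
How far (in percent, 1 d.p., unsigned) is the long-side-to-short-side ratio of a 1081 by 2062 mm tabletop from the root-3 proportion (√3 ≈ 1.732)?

10.1%

Ratio = 2062 / 1081 ≈ 1.9075.
Ideal root-3 ≈ 1.7321. |1.9075 − 1.7321| / 1.7321 ≈ 10.13% → 10.1%.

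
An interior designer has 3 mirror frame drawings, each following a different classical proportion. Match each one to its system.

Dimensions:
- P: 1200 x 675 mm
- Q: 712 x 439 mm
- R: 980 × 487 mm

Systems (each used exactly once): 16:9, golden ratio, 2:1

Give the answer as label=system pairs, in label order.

P=16:9, Q=golden ratio, R=2:1

Ratios: P ≈ 1.778; Q ≈ 1.622; R ≈ 2.012.
Targets: 16:9 ≈ 1.778; golden ratio ≈ 1.618; 2:1 ≈ 2.000.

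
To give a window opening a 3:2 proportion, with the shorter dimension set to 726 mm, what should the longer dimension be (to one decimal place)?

1089.0 mm

3:2 = 1.50000.
Longer side = 726 × 1.50000 ≈ 1089.000 → 1089.0 mm.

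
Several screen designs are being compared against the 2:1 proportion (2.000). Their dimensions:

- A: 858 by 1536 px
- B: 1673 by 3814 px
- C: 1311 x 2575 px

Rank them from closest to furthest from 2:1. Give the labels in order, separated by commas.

A: 1536/858 ≈ 1.790 → |1.790 − 2.000| = 0.210
B: 3814/1673 ≈ 2.280 → |2.280 − 2.000| = 0.280
C: 2575/1311 ≈ 1.964 → |1.964 − 2.000| = 0.036

C, A, B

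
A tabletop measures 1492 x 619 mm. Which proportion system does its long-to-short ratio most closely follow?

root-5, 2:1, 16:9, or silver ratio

silver ratio

1492/619 ≈ 2.410. Nearest candidates are silver ratio (2.414, off by 0.004) and root-5 (2.236, off by 0.174).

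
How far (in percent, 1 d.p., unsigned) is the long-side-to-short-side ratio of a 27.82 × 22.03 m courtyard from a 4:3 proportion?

5.3%

Ratio = 27.82 / 22.03 ≈ 1.2628.
Ideal 4:3 ≈ 1.3333. |1.2628 − 1.3333| / 1.3333 ≈ 5.29% → 5.3%.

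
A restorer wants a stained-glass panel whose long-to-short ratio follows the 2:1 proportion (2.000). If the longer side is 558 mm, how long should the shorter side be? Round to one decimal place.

2:1 = 2.00000.
Shorter side = 558 ÷ 2.00000 ≈ 279.000 → 279.0 mm.

279.0 mm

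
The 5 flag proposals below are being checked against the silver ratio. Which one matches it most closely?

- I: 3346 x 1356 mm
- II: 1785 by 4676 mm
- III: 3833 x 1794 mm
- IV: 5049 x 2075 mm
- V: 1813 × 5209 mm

IV

Ratios (long/short): I ≈ 2.468; II ≈ 2.620; III ≈ 2.137; IV ≈ 2.433; V ≈ 2.873.
silver ratio ≈ 2.414; option IV is nearest (Δ 0.019).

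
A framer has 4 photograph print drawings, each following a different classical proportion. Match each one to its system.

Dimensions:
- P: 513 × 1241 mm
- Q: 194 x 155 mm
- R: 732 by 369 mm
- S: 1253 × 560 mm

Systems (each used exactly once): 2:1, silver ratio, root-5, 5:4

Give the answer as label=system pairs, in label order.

P=silver ratio, Q=5:4, R=2:1, S=root-5

Ratios: P ≈ 2.419; Q ≈ 1.252; R ≈ 1.984; S ≈ 2.237.
Targets: 2:1 ≈ 2.000; silver ratio ≈ 2.414; root-5 ≈ 2.236; 5:4 ≈ 1.250.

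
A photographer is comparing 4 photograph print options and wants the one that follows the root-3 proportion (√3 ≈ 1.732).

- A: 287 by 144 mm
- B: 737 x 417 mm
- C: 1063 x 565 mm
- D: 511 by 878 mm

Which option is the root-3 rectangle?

Target root-3 ≈ 1.732.
A: 1.993 (Δ0.261)  B: 1.767 (Δ0.035)  C: 1.881 (Δ0.149)  D: 1.718 (Δ0.014)

D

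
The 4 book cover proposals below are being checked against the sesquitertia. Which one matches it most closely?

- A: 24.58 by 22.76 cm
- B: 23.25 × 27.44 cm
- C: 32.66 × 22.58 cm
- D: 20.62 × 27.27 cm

Target 4:3 ≈ 1.333.
A: 1.080 (Δ0.253)  B: 1.180 (Δ0.153)  C: 1.446 (Δ0.113)  D: 1.323 (Δ0.010)

D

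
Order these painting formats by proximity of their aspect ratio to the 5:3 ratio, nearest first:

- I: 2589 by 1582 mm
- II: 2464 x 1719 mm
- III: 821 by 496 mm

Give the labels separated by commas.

Ratios: I = 2589 / 1582 ≈ 1.637; II = 2464 / 1719 ≈ 1.433; III = 821 / 496 ≈ 1.655.
|Δ from 1.667|: I 0.030; II 0.234; III 0.012.

III, I, II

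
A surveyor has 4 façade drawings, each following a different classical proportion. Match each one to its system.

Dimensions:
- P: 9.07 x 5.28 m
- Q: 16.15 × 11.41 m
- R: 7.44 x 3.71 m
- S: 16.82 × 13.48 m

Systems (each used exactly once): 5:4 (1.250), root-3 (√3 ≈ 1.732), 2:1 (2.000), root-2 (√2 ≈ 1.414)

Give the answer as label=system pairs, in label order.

Ratios: P ≈ 1.718; Q ≈ 1.415; R ≈ 2.005; S ≈ 1.248.
Targets: 5:4 ≈ 1.250; root-3 ≈ 1.732; 2:1 ≈ 2.000; root-2 ≈ 1.414.

P=root-3, Q=root-2, R=2:1, S=5:4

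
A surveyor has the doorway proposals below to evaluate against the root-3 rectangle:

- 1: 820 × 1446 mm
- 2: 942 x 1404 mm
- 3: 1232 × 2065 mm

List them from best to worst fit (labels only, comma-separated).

Ratios: 1 = 1446 / 820 ≈ 1.763; 2 = 1404 / 942 ≈ 1.490; 3 = 2065 / 1232 ≈ 1.676.
|Δ from 1.732|: 1 0.031; 2 0.242; 3 0.056.

1, 3, 2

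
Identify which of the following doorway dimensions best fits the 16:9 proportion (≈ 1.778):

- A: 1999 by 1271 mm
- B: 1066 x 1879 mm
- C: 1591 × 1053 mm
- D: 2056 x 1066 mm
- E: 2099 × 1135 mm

Target 16:9 ≈ 1.778.
A: 1.573 (Δ0.205)  B: 1.763 (Δ0.015)  C: 1.511 (Δ0.267)  D: 1.929 (Δ0.151)  E: 1.849 (Δ0.071)

B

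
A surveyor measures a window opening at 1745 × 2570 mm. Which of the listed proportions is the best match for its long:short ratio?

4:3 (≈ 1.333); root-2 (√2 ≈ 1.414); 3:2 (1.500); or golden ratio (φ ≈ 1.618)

Ratio = 2570 / 1745 ≈ 1.473.
Distances: 4:3 1.333 (Δ 0.140); root-2 1.414 (Δ 0.059); 3:2 1.500 (Δ 0.027); golden ratio 1.618 (Δ 0.145).

3:2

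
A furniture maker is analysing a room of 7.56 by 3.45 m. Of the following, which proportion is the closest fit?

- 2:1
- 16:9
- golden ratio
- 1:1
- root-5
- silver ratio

root-5

Ratio = 7.56 / 3.45 ≈ 2.191.
Distances: 2:1 2.000 (Δ 0.191); 16:9 1.778 (Δ 0.413); golden ratio 1.618 (Δ 0.573); 1:1 1.000 (Δ 1.191); root-5 2.236 (Δ 0.045); silver ratio 2.414 (Δ 0.223).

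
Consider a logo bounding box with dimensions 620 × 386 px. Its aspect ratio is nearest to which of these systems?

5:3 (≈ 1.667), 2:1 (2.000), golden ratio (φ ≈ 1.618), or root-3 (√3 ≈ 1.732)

golden ratio

Ratio = 620 / 386 ≈ 1.606.
Distances: 5:3 1.667 (Δ 0.061); 2:1 2.000 (Δ 0.394); golden ratio 1.618 (Δ 0.012); root-3 1.732 (Δ 0.126).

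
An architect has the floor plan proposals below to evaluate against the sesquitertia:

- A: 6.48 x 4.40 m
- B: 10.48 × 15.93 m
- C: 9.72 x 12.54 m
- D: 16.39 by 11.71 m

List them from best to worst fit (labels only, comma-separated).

C, D, A, B

A: 6.48/4.40 ≈ 1.473 → |1.473 − 1.333| = 0.140
B: 15.93/10.48 ≈ 1.520 → |1.520 − 1.333| = 0.187
C: 12.54/9.72 ≈ 1.290 → |1.290 − 1.333| = 0.043
D: 16.39/11.71 ≈ 1.400 → |1.400 − 1.333| = 0.067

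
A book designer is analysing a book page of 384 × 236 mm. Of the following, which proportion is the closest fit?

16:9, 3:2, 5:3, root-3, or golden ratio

384/236 ≈ 1.627. Nearest candidates are golden ratio (1.618, off by 0.009) and 5:3 (1.667, off by 0.040).

golden ratio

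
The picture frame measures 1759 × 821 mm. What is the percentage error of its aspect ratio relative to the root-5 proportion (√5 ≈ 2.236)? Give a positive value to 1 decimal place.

Ratio = 1759 / 821 ≈ 2.1425.
Ideal root-5 ≈ 2.2361. |2.1425 − 2.2361| / 2.2361 ≈ 4.19% → 4.2%.

4.2%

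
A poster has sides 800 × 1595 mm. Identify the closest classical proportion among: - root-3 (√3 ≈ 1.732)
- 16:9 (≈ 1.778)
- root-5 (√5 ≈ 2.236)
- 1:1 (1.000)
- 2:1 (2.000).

1595/800 ≈ 1.994. Nearest candidates are 2:1 (2.000, off by 0.006) and 16:9 (1.778, off by 0.216).

2:1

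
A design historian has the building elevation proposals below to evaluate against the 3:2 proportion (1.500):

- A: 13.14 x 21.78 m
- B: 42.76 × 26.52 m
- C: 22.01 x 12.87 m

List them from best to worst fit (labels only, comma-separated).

A: 21.78/13.14 ≈ 1.658 → |1.658 − 1.500| = 0.158
B: 42.76/26.52 ≈ 1.612 → |1.612 − 1.500| = 0.112
C: 22.01/12.87 ≈ 1.710 → |1.710 − 1.500| = 0.210

B, A, C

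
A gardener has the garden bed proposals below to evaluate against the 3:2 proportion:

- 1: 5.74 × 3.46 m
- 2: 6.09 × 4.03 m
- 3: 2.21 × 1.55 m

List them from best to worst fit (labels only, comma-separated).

1: 5.74/3.46 ≈ 1.659 → |1.659 − 1.500| = 0.159
2: 6.09/4.03 ≈ 1.511 → |1.511 − 1.500| = 0.011
3: 2.21/1.55 ≈ 1.426 → |1.426 − 1.500| = 0.074

2, 3, 1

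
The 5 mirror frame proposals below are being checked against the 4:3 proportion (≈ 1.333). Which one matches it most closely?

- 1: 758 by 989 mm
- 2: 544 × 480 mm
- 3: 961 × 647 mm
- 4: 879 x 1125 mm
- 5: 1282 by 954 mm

5

Ratios (long/short): 1 ≈ 1.305; 2 ≈ 1.133; 3 ≈ 1.485; 4 ≈ 1.280; 5 ≈ 1.344.
4:3 ≈ 1.333; option 5 is nearest (Δ 0.011).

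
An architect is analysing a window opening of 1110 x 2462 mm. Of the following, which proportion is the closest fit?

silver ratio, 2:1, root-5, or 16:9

Ratio = 2462 / 1110 ≈ 2.218.
Distances: silver ratio 2.414 (Δ 0.196); 2:1 2.000 (Δ 0.218); root-5 2.236 (Δ 0.018); 16:9 1.778 (Δ 0.440).

root-5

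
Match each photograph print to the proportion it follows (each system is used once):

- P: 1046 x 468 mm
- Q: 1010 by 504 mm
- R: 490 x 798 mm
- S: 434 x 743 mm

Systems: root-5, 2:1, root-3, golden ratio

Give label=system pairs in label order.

P=root-5, Q=2:1, R=golden ratio, S=root-3

Ratios: P ≈ 2.235; Q ≈ 2.004; R ≈ 1.629; S ≈ 1.712.
Targets: root-5 ≈ 2.236; 2:1 ≈ 2.000; root-3 ≈ 1.732; golden ratio ≈ 1.618.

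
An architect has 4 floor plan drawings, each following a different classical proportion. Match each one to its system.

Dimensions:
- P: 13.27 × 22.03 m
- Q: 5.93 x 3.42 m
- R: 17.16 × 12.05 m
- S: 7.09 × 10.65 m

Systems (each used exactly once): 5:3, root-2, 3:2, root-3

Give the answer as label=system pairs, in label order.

P = 22.03/13.27 ≈ 1.660 → 5:3 (1.667)
Q = 5.93/3.42 ≈ 1.734 → root-3 (1.732)
R = 17.16/12.05 ≈ 1.424 → root-2 (1.414)
S = 10.65/7.09 ≈ 1.502 → 3:2 (1.500)

P=5:3, Q=root-3, R=root-2, S=3:2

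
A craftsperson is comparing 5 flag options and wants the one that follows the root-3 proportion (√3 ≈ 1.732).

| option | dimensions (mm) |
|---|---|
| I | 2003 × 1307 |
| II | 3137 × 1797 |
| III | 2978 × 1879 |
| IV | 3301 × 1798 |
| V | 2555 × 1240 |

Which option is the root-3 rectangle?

Ratios (long/short): I ≈ 1.533; II ≈ 1.746; III ≈ 1.585; IV ≈ 1.836; V ≈ 2.060.
root-3 ≈ 1.732; option II is nearest (Δ 0.014).

II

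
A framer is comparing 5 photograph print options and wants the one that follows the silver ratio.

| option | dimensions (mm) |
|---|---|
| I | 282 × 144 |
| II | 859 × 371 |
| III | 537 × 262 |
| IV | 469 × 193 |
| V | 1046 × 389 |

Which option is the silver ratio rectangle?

Target silver ratio ≈ 2.414.
I: 1.958 (Δ0.456)  II: 2.315 (Δ0.099)  III: 2.050 (Δ0.364)  IV: 2.430 (Δ0.016)  V: 2.689 (Δ0.275)

IV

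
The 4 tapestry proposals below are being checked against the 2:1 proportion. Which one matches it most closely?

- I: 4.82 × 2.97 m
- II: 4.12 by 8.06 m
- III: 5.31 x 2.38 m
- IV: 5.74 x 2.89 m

Ratios (long/short): I ≈ 1.623; II ≈ 1.956; III ≈ 2.231; IV ≈ 1.986.
2:1 ≈ 2.000; option IV is nearest (Δ 0.014).

IV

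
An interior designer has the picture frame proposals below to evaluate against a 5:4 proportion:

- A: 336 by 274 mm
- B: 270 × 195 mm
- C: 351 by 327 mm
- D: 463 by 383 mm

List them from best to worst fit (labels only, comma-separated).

A: 336/274 ≈ 1.226 → |1.226 − 1.250| = 0.024
B: 270/195 ≈ 1.385 → |1.385 − 1.250| = 0.135
C: 351/327 ≈ 1.073 → |1.073 − 1.250| = 0.177
D: 463/383 ≈ 1.209 → |1.209 − 1.250| = 0.041

A, D, B, C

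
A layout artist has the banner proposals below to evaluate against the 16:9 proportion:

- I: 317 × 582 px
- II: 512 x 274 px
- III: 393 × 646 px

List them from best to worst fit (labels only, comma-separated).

Ratios: I = 582 / 317 ≈ 1.836; II = 512 / 274 ≈ 1.869; III = 646 / 393 ≈ 1.644.
|Δ from 1.778|: I 0.058; II 0.091; III 0.134.

I, II, III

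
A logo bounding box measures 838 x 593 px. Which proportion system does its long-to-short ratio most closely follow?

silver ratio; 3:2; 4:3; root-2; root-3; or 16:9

root-2

Ratio = 838 / 593 ≈ 1.413.
Distances: silver ratio 2.414 (Δ 1.001); 3:2 1.500 (Δ 0.087); 4:3 1.333 (Δ 0.080); root-2 1.414 (Δ 0.001); root-3 1.732 (Δ 0.319); 16:9 1.778 (Δ 0.365).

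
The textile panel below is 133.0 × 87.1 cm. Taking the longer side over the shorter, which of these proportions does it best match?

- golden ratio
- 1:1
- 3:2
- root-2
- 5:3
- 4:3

133.0/87.1 ≈ 1.527. Nearest candidates are 3:2 (1.500, off by 0.027) and golden ratio (1.618, off by 0.091).

3:2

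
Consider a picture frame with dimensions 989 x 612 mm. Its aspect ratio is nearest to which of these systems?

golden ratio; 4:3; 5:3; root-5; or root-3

989/612 ≈ 1.616. Nearest candidates are golden ratio (1.618, off by 0.002) and 5:3 (1.667, off by 0.051).

golden ratio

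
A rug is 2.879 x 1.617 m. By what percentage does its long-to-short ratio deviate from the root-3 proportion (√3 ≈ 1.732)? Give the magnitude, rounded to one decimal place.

2.8%

Ratio = 2.879 / 1.617 ≈ 1.7805.
Ideal root-3 ≈ 1.7321. |1.7805 − 1.7321| / 1.7321 ≈ 2.79% → 2.8%.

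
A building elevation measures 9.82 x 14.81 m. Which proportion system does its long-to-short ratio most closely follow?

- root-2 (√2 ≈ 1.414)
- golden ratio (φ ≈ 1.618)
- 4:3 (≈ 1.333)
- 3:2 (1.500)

3:2

Ratio = 14.81 / 9.82 ≈ 1.508.
Distances: root-2 1.414 (Δ 0.094); golden ratio 1.618 (Δ 0.110); 4:3 1.333 (Δ 0.175); 3:2 1.500 (Δ 0.008).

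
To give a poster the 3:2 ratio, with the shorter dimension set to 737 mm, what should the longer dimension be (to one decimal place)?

1105.5 mm

3:2 = 1.50000.
Longer side = 737 × 1.50000 ≈ 1105.500 → 1105.5 mm.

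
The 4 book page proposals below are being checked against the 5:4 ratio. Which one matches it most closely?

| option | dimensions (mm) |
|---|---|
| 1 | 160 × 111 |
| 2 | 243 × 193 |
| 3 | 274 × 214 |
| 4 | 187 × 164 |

2

Ratios (long/short): 1 ≈ 1.441; 2 ≈ 1.259; 3 ≈ 1.280; 4 ≈ 1.140.
5:4 ≈ 1.250; option 2 is nearest (Δ 0.009).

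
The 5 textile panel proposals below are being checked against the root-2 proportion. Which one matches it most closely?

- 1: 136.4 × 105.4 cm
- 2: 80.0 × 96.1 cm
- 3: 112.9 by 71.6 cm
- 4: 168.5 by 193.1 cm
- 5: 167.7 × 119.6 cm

Target root-2 ≈ 1.414.
1: 1.294 (Δ0.120)  2: 1.201 (Δ0.213)  3: 1.577 (Δ0.163)  4: 1.146 (Δ0.268)  5: 1.402 (Δ0.012)

5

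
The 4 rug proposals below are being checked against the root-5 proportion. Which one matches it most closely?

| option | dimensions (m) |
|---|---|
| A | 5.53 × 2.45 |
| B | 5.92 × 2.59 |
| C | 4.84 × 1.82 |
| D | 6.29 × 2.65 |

A

Target root-5 ≈ 2.236.
A: 2.257 (Δ0.021)  B: 2.286 (Δ0.050)  C: 2.659 (Δ0.423)  D: 2.374 (Δ0.138)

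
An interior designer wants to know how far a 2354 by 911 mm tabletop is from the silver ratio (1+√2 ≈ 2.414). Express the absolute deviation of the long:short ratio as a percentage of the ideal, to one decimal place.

7.0%

Ratio = 2354 / 911 ≈ 2.5840.
Ideal silver ratio ≈ 2.4142. |2.5840 − 2.4142| / 2.4142 ≈ 7.03% → 7.0%.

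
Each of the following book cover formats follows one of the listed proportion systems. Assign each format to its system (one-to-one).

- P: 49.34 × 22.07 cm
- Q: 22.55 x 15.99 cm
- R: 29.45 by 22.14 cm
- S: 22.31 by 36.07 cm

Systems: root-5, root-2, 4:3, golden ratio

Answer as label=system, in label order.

P=root-5, Q=root-2, R=4:3, S=golden ratio

Ratios: P ≈ 2.236; Q ≈ 1.410; R ≈ 1.330; S ≈ 1.617.
Targets: root-5 ≈ 2.236; root-2 ≈ 1.414; 4:3 ≈ 1.333; golden ratio ≈ 1.618.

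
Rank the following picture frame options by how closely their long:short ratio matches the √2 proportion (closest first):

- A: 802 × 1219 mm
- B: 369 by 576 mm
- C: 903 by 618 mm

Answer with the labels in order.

Ratios: A = 1219 / 802 ≈ 1.520; B = 576 / 369 ≈ 1.561; C = 903 / 618 ≈ 1.461.
|Δ from 1.414|: A 0.106; B 0.147; C 0.047.

C, A, B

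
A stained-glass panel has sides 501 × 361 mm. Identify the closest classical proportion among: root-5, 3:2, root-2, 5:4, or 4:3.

root-2

Ratio = 501 / 361 ≈ 1.388.
Distances: root-5 2.236 (Δ 0.848); 3:2 1.500 (Δ 0.112); root-2 1.414 (Δ 0.026); 5:4 1.250 (Δ 0.138); 4:3 1.333 (Δ 0.055).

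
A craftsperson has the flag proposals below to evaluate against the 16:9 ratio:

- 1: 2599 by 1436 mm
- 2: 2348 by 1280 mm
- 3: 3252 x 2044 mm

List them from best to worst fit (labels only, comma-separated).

Ratios: 1 = 2599 / 1436 ≈ 1.810; 2 = 2348 / 1280 ≈ 1.834; 3 = 3252 / 2044 ≈ 1.591.
|Δ from 1.778|: 1 0.032; 2 0.056; 3 0.187.

1, 2, 3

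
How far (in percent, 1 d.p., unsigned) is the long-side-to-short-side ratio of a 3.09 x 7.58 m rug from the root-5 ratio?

Ratio = 7.58 / 3.09 ≈ 2.4531.
Ideal root-5 ≈ 2.2361. |2.4531 − 2.2361| / 2.2361 ≈ 9.70% → 9.7%.

9.7%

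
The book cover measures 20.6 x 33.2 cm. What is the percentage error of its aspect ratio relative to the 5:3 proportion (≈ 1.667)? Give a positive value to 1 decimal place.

3.3%

Ratio = 33.2 / 20.6 ≈ 1.6117.
Ideal 5:3 ≈ 1.6667. |1.6117 − 1.6667| / 1.6667 ≈ 3.30% → 3.3%.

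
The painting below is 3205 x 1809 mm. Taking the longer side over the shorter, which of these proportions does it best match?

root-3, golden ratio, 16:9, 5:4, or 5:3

16:9

3205/1809 ≈ 1.772. Nearest candidates are 16:9 (1.778, off by 0.006) and root-3 (1.732, off by 0.040).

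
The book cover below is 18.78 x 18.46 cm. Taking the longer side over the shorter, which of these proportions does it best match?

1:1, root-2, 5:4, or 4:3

Ratio = 18.78 / 18.46 ≈ 1.017.
Distances: 1:1 1.000 (Δ 0.017); root-2 1.414 (Δ 0.397); 5:4 1.250 (Δ 0.233); 4:3 1.333 (Δ 0.316).

1:1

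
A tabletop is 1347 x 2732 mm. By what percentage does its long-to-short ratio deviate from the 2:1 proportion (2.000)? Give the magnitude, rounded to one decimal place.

1.4%

Ratio = 2732 / 1347 ≈ 2.0282.
Ideal 2:1 = 2.0000. |2.0282 − 2.0000| / 2.0000 ≈ 1.41% → 1.4%.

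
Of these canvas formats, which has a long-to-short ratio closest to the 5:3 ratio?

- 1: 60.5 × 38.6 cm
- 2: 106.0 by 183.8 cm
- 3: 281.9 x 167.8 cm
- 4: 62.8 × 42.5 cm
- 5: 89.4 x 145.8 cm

Ratios (long/short): 1 ≈ 1.567; 2 ≈ 1.734; 3 ≈ 1.680; 4 ≈ 1.478; 5 ≈ 1.631.
5:3 ≈ 1.667; option 3 is nearest (Δ 0.013).

3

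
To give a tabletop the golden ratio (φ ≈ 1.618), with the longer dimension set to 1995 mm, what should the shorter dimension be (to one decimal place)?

golden ratio ≈ 1.61803.
Shorter side = 1995 ÷ 1.61803 ≈ 1232.981 → 1233.0 mm.

1233.0 mm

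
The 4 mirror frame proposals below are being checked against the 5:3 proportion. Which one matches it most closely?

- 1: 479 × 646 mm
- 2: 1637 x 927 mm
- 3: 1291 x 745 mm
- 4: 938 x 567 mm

Target 5:3 ≈ 1.667.
1: 1.349 (Δ0.318)  2: 1.766 (Δ0.099)  3: 1.733 (Δ0.066)  4: 1.654 (Δ0.013)

4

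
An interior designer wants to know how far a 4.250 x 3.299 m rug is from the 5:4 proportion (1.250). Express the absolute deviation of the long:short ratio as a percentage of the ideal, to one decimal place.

Ratio = 4.250 / 3.299 ≈ 1.2883.
Ideal 5:4 = 1.2500. |1.2883 − 1.2500| / 1.2500 ≈ 3.06% → 3.1%.

3.1%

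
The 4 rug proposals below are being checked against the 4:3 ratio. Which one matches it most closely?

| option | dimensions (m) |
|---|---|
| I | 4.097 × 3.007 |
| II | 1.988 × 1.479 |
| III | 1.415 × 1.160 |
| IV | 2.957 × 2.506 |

II

Target 4:3 ≈ 1.333.
I: 1.362 (Δ0.029)  II: 1.344 (Δ0.011)  III: 1.220 (Δ0.113)  IV: 1.180 (Δ0.153)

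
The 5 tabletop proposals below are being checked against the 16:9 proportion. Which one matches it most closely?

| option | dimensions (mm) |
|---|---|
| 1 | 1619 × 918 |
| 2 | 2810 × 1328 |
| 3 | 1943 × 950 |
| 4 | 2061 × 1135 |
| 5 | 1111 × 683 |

1

Target 16:9 ≈ 1.778.
1: 1.764 (Δ0.014)  2: 2.116 (Δ0.338)  3: 2.045 (Δ0.267)  4: 1.816 (Δ0.038)  5: 1.627 (Δ0.151)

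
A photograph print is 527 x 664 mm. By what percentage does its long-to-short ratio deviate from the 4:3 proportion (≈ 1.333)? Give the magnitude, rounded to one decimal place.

5.5%

Ratio = 664 / 527 ≈ 1.2600.
Ideal 4:3 ≈ 1.3333. |1.2600 − 1.3333| / 1.3333 ≈ 5.50% → 5.5%.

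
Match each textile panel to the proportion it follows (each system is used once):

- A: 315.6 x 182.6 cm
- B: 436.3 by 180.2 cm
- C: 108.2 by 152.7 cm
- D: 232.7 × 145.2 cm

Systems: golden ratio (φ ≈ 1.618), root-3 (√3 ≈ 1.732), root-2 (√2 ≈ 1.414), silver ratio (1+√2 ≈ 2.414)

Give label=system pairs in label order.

Ratios: A ≈ 1.728; B ≈ 2.421; C ≈ 1.411; D ≈ 1.603.
Targets: golden ratio ≈ 1.618; root-3 ≈ 1.732; root-2 ≈ 1.414; silver ratio ≈ 2.414.

A=root-3, B=silver ratio, C=root-2, D=golden ratio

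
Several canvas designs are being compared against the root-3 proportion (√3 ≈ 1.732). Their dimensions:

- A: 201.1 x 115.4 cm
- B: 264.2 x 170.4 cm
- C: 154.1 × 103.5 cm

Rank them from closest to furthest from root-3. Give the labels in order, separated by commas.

A: 201.1/115.4 ≈ 1.743 → |1.743 − 1.732| = 0.011
B: 264.2/170.4 ≈ 1.550 → |1.550 − 1.732| = 0.182
C: 154.1/103.5 ≈ 1.489 → |1.489 − 1.732| = 0.243

A, B, C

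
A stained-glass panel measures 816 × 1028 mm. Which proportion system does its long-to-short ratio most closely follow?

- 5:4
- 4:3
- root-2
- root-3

5:4

Ratio = 1028 / 816 ≈ 1.260.
Distances: 5:4 1.250 (Δ 0.010); 4:3 1.333 (Δ 0.073); root-2 1.414 (Δ 0.154); root-3 1.732 (Δ 0.472).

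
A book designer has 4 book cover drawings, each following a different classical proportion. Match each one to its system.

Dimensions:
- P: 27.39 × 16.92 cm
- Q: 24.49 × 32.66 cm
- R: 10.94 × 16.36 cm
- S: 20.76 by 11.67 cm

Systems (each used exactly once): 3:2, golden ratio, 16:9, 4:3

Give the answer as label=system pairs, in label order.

P=golden ratio, Q=4:3, R=3:2, S=16:9

P = 27.39/16.92 ≈ 1.619 → golden ratio (1.618)
Q = 32.66/24.49 ≈ 1.334 → 4:3 (1.333)
R = 16.36/10.94 ≈ 1.495 → 3:2 (1.500)
S = 20.76/11.67 ≈ 1.779 → 16:9 (1.778)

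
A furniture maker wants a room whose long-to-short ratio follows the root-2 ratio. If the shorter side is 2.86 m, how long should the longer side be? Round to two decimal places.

root-2 ≈ 1.41421.
Longer side = 2.86 × 1.41421 ≈ 4.0446 → 4.04 m.

4.04 m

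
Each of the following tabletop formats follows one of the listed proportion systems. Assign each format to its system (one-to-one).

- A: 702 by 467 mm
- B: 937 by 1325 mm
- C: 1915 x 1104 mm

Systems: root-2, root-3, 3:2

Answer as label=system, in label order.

A=3:2, B=root-2, C=root-3

A = 702/467 ≈ 1.503 → 3:2 (1.500)
B = 1325/937 ≈ 1.414 → root-2 (1.414)
C = 1915/1104 ≈ 1.735 → root-3 (1.732)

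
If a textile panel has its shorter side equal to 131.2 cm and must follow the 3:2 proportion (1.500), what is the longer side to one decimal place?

196.8 cm

3:2 = 1.50000.
Longer side = 131.2 × 1.50000 ≈ 196.800 → 196.8 cm.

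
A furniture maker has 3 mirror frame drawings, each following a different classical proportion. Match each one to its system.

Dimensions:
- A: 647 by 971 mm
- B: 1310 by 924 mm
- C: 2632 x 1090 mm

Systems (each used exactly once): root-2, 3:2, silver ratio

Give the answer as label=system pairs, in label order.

Ratios: A ≈ 1.501; B ≈ 1.418; C ≈ 2.415.
Targets: root-2 ≈ 1.414; 3:2 ≈ 1.500; silver ratio ≈ 2.414.

A=3:2, B=root-2, C=silver ratio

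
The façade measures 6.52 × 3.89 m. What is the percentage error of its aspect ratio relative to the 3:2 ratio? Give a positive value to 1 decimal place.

Ratio = 6.52 / 3.89 ≈ 1.6761.
Ideal 3:2 = 1.5000. |1.6761 − 1.5000| / 1.5000 ≈ 11.74% → 11.7%.

11.7%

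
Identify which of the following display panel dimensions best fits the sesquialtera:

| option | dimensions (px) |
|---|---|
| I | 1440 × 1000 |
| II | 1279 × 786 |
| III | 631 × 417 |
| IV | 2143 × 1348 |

Ratios (long/short): I ≈ 1.440; II ≈ 1.627; III ≈ 1.513; IV ≈ 1.590.
3:2 ≈ 1.500; option III is nearest (Δ 0.013).

III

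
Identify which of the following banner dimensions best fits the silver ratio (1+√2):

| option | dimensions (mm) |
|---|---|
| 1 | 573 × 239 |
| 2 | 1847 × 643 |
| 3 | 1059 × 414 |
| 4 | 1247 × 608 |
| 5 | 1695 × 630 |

1

Ratios (long/short): 1 ≈ 2.397; 2 ≈ 2.872; 3 ≈ 2.558; 4 ≈ 2.051; 5 ≈ 2.690.
silver ratio ≈ 2.414; option 1 is nearest (Δ 0.017).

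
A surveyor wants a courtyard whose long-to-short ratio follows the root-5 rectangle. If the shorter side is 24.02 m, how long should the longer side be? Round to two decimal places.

root-5 ≈ 2.23607.
Longer side = 24.02 × 2.23607 ≈ 53.7104 → 53.71 m.

53.71 m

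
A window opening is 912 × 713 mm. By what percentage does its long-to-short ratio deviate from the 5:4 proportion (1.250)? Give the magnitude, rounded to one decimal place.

Ratio = 912 / 713 ≈ 1.2791.
Ideal 5:4 = 1.2500. |1.2791 − 1.2500| / 1.2500 ≈ 2.33% → 2.3%.

2.3%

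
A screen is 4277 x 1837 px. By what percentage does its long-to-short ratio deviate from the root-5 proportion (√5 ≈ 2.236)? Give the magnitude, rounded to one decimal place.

Ratio = 4277 / 1837 ≈ 2.3283.
Ideal root-5 ≈ 2.2361. |2.3283 − 2.2361| / 2.2361 ≈ 4.12% → 4.1%.

4.1%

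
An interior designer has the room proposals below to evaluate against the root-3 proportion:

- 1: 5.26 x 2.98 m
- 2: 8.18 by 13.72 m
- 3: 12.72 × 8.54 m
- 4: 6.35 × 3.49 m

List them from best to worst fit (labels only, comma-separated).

1, 2, 4, 3

Ratios: 1 = 5.26 / 2.98 ≈ 1.765; 2 = 13.72 / 8.18 ≈ 1.677; 3 = 12.72 / 8.54 ≈ 1.489; 4 = 6.35 / 3.49 ≈ 1.819.
|Δ from 1.732|: 1 0.033; 2 0.055; 3 0.243; 4 0.087.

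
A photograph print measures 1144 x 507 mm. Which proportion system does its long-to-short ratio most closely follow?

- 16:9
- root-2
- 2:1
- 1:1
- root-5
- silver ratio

1144/507 ≈ 2.256. Nearest candidates are root-5 (2.236, off by 0.020) and silver ratio (2.414, off by 0.158).

root-5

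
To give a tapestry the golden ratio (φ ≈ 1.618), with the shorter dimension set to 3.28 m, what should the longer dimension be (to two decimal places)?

5.31 m

golden ratio ≈ 1.61803.
Longer side = 3.28 × 1.61803 ≈ 5.3071 → 5.31 m.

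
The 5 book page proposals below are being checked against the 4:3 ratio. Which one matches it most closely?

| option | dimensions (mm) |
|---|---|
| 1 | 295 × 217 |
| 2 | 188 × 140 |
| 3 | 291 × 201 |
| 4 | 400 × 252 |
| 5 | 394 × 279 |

Ratios (long/short): 1 ≈ 1.359; 2 ≈ 1.343; 3 ≈ 1.448; 4 ≈ 1.587; 5 ≈ 1.412.
4:3 ≈ 1.333; option 2 is nearest (Δ 0.010).

2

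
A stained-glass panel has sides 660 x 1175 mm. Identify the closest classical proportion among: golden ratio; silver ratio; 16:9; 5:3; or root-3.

16:9

1175/660 ≈ 1.780. Nearest candidates are 16:9 (1.778, off by 0.002) and root-3 (1.732, off by 0.048).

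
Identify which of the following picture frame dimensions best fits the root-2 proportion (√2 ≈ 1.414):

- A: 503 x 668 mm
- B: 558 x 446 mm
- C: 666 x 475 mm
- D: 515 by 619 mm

C

Ratios (long/short): A ≈ 1.328; B ≈ 1.251; C ≈ 1.402; D ≈ 1.202.
root-2 ≈ 1.414; option C is nearest (Δ 0.012).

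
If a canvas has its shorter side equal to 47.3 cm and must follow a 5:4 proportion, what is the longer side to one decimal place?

59.1 cm

5:4 = 1.25000.
Longer side = 47.3 × 1.25000 ≈ 59.125 → 59.1 cm.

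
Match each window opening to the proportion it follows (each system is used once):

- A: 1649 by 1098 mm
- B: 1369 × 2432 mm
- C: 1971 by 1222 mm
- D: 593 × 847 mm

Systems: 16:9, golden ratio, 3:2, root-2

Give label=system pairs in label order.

A=3:2, B=16:9, C=golden ratio, D=root-2

A = 1649/1098 ≈ 1.502 → 3:2 (1.500)
B = 2432/1369 ≈ 1.776 → 16:9 (1.778)
C = 1971/1222 ≈ 1.613 → golden ratio (1.618)
D = 847/593 ≈ 1.428 → root-2 (1.414)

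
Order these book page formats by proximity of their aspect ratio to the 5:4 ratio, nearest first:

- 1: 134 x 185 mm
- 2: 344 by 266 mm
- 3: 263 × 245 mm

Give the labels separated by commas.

Ratios: 1 = 185 / 134 ≈ 1.381; 2 = 344 / 266 ≈ 1.293; 3 = 263 / 245 ≈ 1.073.
|Δ from 1.250|: 1 0.131; 2 0.043; 3 0.177.

2, 1, 3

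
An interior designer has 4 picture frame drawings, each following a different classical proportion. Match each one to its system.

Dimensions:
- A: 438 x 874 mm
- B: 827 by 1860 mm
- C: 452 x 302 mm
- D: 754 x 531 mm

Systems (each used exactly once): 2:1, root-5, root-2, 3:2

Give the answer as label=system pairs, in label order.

A=2:1, B=root-5, C=3:2, D=root-2

A = 874/438 ≈ 1.995 → 2:1 (2.000)
B = 1860/827 ≈ 2.249 → root-5 (2.236)
C = 452/302 ≈ 1.497 → 3:2 (1.500)
D = 754/531 ≈ 1.420 → root-2 (1.414)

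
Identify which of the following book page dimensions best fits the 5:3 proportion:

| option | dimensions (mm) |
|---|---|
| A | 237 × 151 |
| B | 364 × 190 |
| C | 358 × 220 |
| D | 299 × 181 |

D

Ratios (long/short): A ≈ 1.570; B ≈ 1.916; C ≈ 1.627; D ≈ 1.652.
5:3 ≈ 1.667; option D is nearest (Δ 0.015).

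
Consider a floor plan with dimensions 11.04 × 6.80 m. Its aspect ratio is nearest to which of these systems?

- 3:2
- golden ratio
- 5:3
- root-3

golden ratio

Ratio = 11.04 / 6.80 ≈ 1.624.
Distances: 3:2 1.500 (Δ 0.124); golden ratio 1.618 (Δ 0.006); 5:3 1.667 (Δ 0.043); root-3 1.732 (Δ 0.108).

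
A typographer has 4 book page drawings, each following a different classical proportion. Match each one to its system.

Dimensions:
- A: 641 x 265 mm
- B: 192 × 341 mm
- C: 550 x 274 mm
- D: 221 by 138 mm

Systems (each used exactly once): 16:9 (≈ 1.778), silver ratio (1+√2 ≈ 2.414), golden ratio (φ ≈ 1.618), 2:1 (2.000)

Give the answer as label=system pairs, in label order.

A = 641/265 ≈ 2.419 → silver ratio (2.414)
B = 341/192 ≈ 1.776 → 16:9 (1.778)
C = 550/274 ≈ 2.007 → 2:1 (2.000)
D = 221/138 ≈ 1.601 → golden ratio (1.618)

A=silver ratio, B=16:9, C=2:1, D=golden ratio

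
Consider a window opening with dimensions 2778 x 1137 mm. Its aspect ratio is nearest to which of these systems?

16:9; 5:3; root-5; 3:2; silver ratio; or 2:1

2778/1137 ≈ 2.443. Nearest candidates are silver ratio (2.414, off by 0.029) and root-5 (2.236, off by 0.207).

silver ratio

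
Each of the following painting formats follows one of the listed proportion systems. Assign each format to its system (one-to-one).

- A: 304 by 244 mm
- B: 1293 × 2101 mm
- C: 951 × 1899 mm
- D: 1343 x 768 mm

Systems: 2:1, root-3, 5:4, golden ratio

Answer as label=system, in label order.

A=5:4, B=golden ratio, C=2:1, D=root-3

Ratios: A ≈ 1.246; B ≈ 1.625; C ≈ 1.997; D ≈ 1.749.
Targets: 2:1 ≈ 2.000; root-3 ≈ 1.732; 5:4 ≈ 1.250; golden ratio ≈ 1.618.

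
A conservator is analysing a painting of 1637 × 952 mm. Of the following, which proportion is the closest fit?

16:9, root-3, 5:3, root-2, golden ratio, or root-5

root-3

1637/952 ≈ 1.720. Nearest candidates are root-3 (1.732, off by 0.012) and 5:3 (1.667, off by 0.053).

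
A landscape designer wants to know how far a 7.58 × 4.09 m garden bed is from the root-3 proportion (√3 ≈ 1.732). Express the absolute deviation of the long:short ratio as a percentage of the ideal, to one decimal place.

7.0%

Ratio = 7.58 / 4.09 ≈ 1.8533.
Ideal root-3 ≈ 1.7321. |1.8533 − 1.7321| / 1.7321 ≈ 7.00% → 7.0%.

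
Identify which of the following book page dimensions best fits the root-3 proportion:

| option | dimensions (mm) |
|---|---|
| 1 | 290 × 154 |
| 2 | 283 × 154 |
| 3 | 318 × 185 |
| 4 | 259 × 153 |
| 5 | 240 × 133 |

3

Ratios (long/short): 1 ≈ 1.883; 2 ≈ 1.838; 3 ≈ 1.719; 4 ≈ 1.693; 5 ≈ 1.805.
root-3 ≈ 1.732; option 3 is nearest (Δ 0.013).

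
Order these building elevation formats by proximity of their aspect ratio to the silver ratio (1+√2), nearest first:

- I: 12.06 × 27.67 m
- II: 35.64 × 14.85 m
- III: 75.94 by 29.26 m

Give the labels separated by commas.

Ratios: I = 27.67 / 12.06 ≈ 2.294; II = 35.64 / 14.85 ≈ 2.400; III = 75.94 / 29.26 ≈ 2.595.
|Δ from 2.414|: I 0.120; II 0.014; III 0.181.

II, I, III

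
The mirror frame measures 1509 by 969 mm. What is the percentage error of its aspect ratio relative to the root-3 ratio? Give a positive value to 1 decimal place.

10.1%

Ratio = 1509 / 969 ≈ 1.5573.
Ideal root-3 ≈ 1.7321. |1.5573 − 1.7321| / 1.7321 ≈ 10.09% → 10.1%.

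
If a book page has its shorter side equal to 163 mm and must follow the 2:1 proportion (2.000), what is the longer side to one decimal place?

2:1 = 2.00000.
Longer side = 163 × 2.00000 ≈ 326.000 → 326.0 mm.

326.0 mm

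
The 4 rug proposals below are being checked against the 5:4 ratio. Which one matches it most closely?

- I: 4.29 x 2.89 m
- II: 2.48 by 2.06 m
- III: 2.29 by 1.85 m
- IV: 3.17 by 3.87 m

III

Target 5:4 ≈ 1.250.
I: 1.484 (Δ0.234)  II: 1.204 (Δ0.046)  III: 1.238 (Δ0.012)  IV: 1.221 (Δ0.029)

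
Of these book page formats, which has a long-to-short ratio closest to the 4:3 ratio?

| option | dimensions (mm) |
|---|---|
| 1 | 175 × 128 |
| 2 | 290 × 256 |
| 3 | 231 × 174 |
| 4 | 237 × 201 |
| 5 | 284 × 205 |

Target 4:3 ≈ 1.333.
1: 1.367 (Δ0.034)  2: 1.133 (Δ0.200)  3: 1.328 (Δ0.005)  4: 1.179 (Δ0.154)  5: 1.385 (Δ0.052)

3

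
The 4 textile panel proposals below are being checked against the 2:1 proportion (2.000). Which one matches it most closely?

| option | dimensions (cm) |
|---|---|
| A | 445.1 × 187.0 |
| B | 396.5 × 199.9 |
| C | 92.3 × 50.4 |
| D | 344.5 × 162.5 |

Target 2:1 ≈ 2.000.
A: 2.380 (Δ0.380)  B: 1.983 (Δ0.017)  C: 1.831 (Δ0.169)  D: 2.120 (Δ0.120)

B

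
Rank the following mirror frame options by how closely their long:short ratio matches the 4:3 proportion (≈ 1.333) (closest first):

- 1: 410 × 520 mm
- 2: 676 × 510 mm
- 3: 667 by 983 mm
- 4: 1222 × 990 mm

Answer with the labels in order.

2, 1, 4, 3

Ratios: 1 = 520 / 410 ≈ 1.268; 2 = 676 / 510 ≈ 1.325; 3 = 983 / 667 ≈ 1.474; 4 = 1222 / 990 ≈ 1.234.
|Δ from 1.333|: 1 0.065; 2 0.008; 3 0.141; 4 0.099.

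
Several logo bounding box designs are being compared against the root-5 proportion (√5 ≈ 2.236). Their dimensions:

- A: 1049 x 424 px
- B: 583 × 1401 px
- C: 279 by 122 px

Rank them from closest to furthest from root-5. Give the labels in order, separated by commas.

A: 1049/424 ≈ 2.474 → |2.474 − 2.236| = 0.238
B: 1401/583 ≈ 2.403 → |2.403 − 2.236| = 0.167
C: 279/122 ≈ 2.287 → |2.287 − 2.236| = 0.051

C, B, A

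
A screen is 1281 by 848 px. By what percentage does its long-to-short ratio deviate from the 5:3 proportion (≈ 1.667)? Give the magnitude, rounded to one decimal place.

9.4%

Ratio = 1281 / 848 ≈ 1.5106.
Ideal 5:3 ≈ 1.6667. |1.5106 − 1.6667| / 1.6667 ≈ 9.37% → 9.4%.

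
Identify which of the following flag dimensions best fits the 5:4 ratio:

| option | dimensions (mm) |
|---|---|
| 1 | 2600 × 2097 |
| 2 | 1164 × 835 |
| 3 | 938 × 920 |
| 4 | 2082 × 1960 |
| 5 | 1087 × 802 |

1

Ratios (long/short): 1 ≈ 1.240; 2 ≈ 1.394; 3 ≈ 1.020; 4 ≈ 1.062; 5 ≈ 1.355.
5:4 ≈ 1.250; option 1 is nearest (Δ 0.010).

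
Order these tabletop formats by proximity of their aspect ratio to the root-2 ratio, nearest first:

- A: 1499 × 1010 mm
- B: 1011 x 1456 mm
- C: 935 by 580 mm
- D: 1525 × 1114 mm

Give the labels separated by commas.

Ratios: A = 1499 / 1010 ≈ 1.484; B = 1456 / 1011 ≈ 1.440; C = 935 / 580 ≈ 1.612; D = 1525 / 1114 ≈ 1.369.
|Δ from 1.414|: A 0.070; B 0.026; C 0.198; D 0.045.

B, D, A, C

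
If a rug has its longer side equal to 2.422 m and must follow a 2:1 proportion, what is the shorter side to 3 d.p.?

2:1 = 2.00000.
Shorter side = 2.422 ÷ 2.00000 ≈ 1.21100 → 1.211 m.

1.211 m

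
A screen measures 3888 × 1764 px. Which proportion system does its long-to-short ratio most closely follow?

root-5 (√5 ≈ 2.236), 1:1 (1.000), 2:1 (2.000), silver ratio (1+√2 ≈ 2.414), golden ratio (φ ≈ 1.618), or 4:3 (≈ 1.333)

3888/1764 ≈ 2.204. Nearest candidates are root-5 (2.236, off by 0.032) and 2:1 (2.000, off by 0.204).

root-5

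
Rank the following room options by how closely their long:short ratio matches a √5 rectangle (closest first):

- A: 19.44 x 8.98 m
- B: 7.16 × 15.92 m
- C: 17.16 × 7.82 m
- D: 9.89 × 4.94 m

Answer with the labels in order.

B, C, A, D

A: 19.44/8.98 ≈ 2.165 → |2.165 − 2.236| = 0.071
B: 15.92/7.16 ≈ 2.223 → |2.223 − 2.236| = 0.013
C: 17.16/7.82 ≈ 2.194 → |2.194 − 2.236| = 0.042
D: 9.89/4.94 ≈ 2.002 → |2.002 − 2.236| = 0.234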